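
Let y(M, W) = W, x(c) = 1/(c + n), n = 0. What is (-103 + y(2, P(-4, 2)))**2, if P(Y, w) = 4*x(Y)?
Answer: 10816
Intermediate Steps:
x(c) = 1/c (x(c) = 1/(c + 0) = 1/c)
P(Y, w) = 4/Y
(-103 + y(2, P(-4, 2)))**2 = (-103 + 4/(-4))**2 = (-103 + 4*(-1/4))**2 = (-103 - 1)**2 = (-104)**2 = 10816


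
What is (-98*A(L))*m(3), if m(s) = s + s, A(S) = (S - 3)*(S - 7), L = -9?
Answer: -112896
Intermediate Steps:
A(S) = (-7 + S)*(-3 + S) (A(S) = (-3 + S)*(-7 + S) = (-7 + S)*(-3 + S))
m(s) = 2*s
(-98*A(L))*m(3) = (-98*(21 + (-9)² - 10*(-9)))*(2*3) = -98*(21 + 81 + 90)*6 = -98*192*6 = -18816*6 = -112896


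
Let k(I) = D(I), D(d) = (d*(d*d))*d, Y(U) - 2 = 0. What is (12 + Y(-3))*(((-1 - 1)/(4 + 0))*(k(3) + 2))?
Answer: -581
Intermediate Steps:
Y(U) = 2 (Y(U) = 2 + 0 = 2)
D(d) = d⁴ (D(d) = (d*d²)*d = d³*d = d⁴)
k(I) = I⁴
(12 + Y(-3))*(((-1 - 1)/(4 + 0))*(k(3) + 2)) = (12 + 2)*(((-1 - 1)/(4 + 0))*(3⁴ + 2)) = 14*((-2/4)*(81 + 2)) = 14*(-2*¼*83) = 14*(-½*83) = 14*(-83/2) = -581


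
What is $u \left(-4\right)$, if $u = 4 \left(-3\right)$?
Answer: $48$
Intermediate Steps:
$u = -12$
$u \left(-4\right) = \left(-12\right) \left(-4\right) = 48$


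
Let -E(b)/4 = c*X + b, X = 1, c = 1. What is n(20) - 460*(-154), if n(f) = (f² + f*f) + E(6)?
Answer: 71612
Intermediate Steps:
E(b) = -4 - 4*b (E(b) = -4*(1*1 + b) = -4*(1 + b) = -4 - 4*b)
n(f) = -28 + 2*f² (n(f) = (f² + f*f) + (-4 - 4*6) = (f² + f²) + (-4 - 24) = 2*f² - 28 = -28 + 2*f²)
n(20) - 460*(-154) = (-28 + 2*20²) - 460*(-154) = (-28 + 2*400) + 70840 = (-28 + 800) + 70840 = 772 + 70840 = 71612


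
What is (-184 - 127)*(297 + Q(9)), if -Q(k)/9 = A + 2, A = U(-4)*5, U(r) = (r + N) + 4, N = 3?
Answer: -44784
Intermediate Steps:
U(r) = 7 + r (U(r) = (r + 3) + 4 = (3 + r) + 4 = 7 + r)
A = 15 (A = (7 - 4)*5 = 3*5 = 15)
Q(k) = -153 (Q(k) = -9*(15 + 2) = -9*17 = -153)
(-184 - 127)*(297 + Q(9)) = (-184 - 127)*(297 - 153) = -311*144 = -44784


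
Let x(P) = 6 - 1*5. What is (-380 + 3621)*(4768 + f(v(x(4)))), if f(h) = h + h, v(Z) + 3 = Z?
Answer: 15440124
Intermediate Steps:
x(P) = 1 (x(P) = 6 - 5 = 1)
v(Z) = -3 + Z
f(h) = 2*h
(-380 + 3621)*(4768 + f(v(x(4)))) = (-380 + 3621)*(4768 + 2*(-3 + 1)) = 3241*(4768 + 2*(-2)) = 3241*(4768 - 4) = 3241*4764 = 15440124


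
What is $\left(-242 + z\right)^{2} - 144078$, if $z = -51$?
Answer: $-58229$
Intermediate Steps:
$\left(-242 + z\right)^{2} - 144078 = \left(-242 - 51\right)^{2} - 144078 = \left(-293\right)^{2} - 144078 = 85849 - 144078 = -58229$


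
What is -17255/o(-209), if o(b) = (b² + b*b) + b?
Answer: -17255/87153 ≈ -0.19799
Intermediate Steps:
o(b) = b + 2*b² (o(b) = (b² + b²) + b = 2*b² + b = b + 2*b²)
-17255/o(-209) = -17255*(-1/(209*(1 + 2*(-209)))) = -17255*(-1/(209*(1 - 418))) = -17255/((-209*(-417))) = -17255/87153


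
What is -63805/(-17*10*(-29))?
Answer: -12761/986 ≈ -12.942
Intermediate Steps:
-63805/(-17*10*(-29)) = -63805/((-170*(-29))) = -63805/4930 = -63805*1/4930 = -12761/986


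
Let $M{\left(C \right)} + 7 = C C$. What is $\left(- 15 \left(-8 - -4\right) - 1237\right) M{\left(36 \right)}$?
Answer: $-1517153$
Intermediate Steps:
$M{\left(C \right)} = -7 + C^{2}$ ($M{\left(C \right)} = -7 + C C = -7 + C^{2}$)
$\left(- 15 \left(-8 - -4\right) - 1237\right) M{\left(36 \right)} = \left(- 15 \left(-8 - -4\right) - 1237\right) \left(-7 + 36^{2}\right) = \left(- 15 \left(-8 + \left(-1 + 5\right)\right) - 1237\right) \left(-7 + 1296\right) = \left(- 15 \left(-8 + 4\right) - 1237\right) 1289 = \left(\left(-15\right) \left(-4\right) - 1237\right) 1289 = \left(60 - 1237\right) 1289 = \left(-1177\right) 1289 = -1517153$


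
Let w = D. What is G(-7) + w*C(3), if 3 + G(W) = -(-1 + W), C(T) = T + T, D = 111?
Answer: 671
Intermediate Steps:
w = 111
C(T) = 2*T
G(W) = -2 - W (G(W) = -3 - (-1 + W) = -3 + (1 - W) = -2 - W)
G(-7) + w*C(3) = (-2 - 1*(-7)) + 111*(2*3) = (-2 + 7) + 111*6 = 5 + 666 = 671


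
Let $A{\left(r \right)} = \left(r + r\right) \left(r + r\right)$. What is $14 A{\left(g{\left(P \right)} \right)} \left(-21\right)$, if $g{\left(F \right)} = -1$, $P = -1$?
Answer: $-1176$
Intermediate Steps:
$A{\left(r \right)} = 4 r^{2}$ ($A{\left(r \right)} = 2 r 2 r = 4 r^{2}$)
$14 A{\left(g{\left(P \right)} \right)} \left(-21\right) = 14 \cdot 4 \left(-1\right)^{2} \left(-21\right) = 14 \cdot 4 \cdot 1 \left(-21\right) = 14 \cdot 4 \left(-21\right) = 56 \left(-21\right) = -1176$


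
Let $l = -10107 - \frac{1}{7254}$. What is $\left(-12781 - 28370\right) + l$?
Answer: $- \frac{371825533}{7254} \approx -51258.0$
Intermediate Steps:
$l = - \frac{73316179}{7254}$ ($l = -10107 - \frac{1}{7254} = - \frac{73316179}{7254} \approx -10107.0$)
$\left(-12781 - 28370\right) + l = \left(-12781 - 28370\right) - \frac{73316179}{7254} = -41151 - \frac{73316179}{7254} = - \frac{371825533}{7254}$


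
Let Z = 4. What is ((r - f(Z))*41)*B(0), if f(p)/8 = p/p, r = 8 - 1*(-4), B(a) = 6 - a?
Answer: 984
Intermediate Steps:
r = 12 (r = 8 + 4 = 12)
f(p) = 8 (f(p) = 8*(p/p) = 8*1 = 8)
((r - f(Z))*41)*B(0) = ((12 - 1*8)*41)*(6 - 1*0) = ((12 - 8)*41)*(6 + 0) = (4*41)*6 = 164*6 = 984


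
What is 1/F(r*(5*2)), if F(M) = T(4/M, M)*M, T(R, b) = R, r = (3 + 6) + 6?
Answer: 1/4 ≈ 0.25000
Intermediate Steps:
r = 15 (r = 9 + 6 = 15)
F(M) = 4 (F(M) = (4/M)*M = 4)
1/F(r*(5*2)) = 1/4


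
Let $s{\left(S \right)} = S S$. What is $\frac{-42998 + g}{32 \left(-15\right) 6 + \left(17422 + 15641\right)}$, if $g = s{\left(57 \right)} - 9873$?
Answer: $- \frac{49622}{30183} \approx -1.644$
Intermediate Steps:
$s{\left(S \right)} = S^{2}$
$g = -6624$ ($g = 57^{2} - 9873 = 3249 - 9873 = -6624$)
$\frac{-42998 + g}{32 \left(-15\right) 6 + \left(17422 + 15641\right)} = \frac{-42998 - 6624}{32 \left(-15\right) 6 + \left(17422 + 15641\right)} = - \frac{49622}{\left(-480\right) 6 + 33063} = - \frac{49622}{-2880 + 33063} = - \frac{49622}{30183}$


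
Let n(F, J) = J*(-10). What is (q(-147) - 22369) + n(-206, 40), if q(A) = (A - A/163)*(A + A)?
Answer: 3289969/163 ≈ 20184.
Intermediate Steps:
q(A) = 324*A²/163 (q(A) = (A - A/163)*(2*A) = (162*A/163)*(2*A) = 324*A²/163)
n(F, J) = -10*J
(q(-147) - 22369) + n(-206, 40) = ((324/163)*(-147)² - 22369) - 10*40 = ((324/163)*21609 - 22369) - 400 = (7001316/163 - 22369) - 400 = 3355169/163 - 400 = 3289969/163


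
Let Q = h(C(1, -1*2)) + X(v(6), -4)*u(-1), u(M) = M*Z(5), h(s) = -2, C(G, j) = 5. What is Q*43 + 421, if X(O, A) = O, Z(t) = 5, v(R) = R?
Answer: -955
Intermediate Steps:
u(M) = 5*M (u(M) = M*5 = 5*M)
Q = -32 (Q = -2 + 6*(5*(-1)) = -2 + 6*(-5) = -2 - 30 = -32)
Q*43 + 421 = -32*43 + 421 = -1376 + 421 = -955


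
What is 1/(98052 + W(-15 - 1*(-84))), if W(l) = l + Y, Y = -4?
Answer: 1/98117 ≈ 1.0192e-5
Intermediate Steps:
W(l) = -4 + l (W(l) = l - 4 = -4 + l)
1/(98052 + W(-15 - 1*(-84))) = 1/(98052 + (-4 + (-15 - 1*(-84)))) = 1/(98052 + (-4 + (-15 + 84))) = 1/(98052 + (-4 + 69)) = 1/(98052 + 65) = 1/98117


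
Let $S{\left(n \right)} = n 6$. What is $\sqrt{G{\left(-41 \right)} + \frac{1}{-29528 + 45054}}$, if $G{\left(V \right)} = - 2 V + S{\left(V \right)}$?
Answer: $\frac{i \sqrt{39533279338}}{15526} \approx 12.806 i$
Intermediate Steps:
$S{\left(n \right)} = 6 n$
$G{\left(V \right)} = 4 V$ ($G{\left(V \right)} = - 2 V + 6 V = 4 V$)
$\sqrt{G{\left(-41 \right)} + \frac{1}{-29528 + 45054}} = \sqrt{4 \left(-41\right) + \frac{1}{-29528 + 45054}} = \sqrt{-164 + \frac{1}{15526}} = \sqrt{- \frac{2546263}{15526}} = \frac{i \sqrt{39533279338}}{15526}$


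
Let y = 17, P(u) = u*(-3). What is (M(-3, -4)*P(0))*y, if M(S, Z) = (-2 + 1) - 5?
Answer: 0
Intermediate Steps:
P(u) = -3*u
M(S, Z) = -6 (M(S, Z) = -1 - 5 = -6)
(M(-3, -4)*P(0))*y = -(-18)*0*17 = -6*0*17 = 0*17 = 0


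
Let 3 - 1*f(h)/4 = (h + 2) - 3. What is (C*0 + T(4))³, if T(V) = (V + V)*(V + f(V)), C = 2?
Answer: 32768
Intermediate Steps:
f(h) = 16 - 4*h (f(h) = 12 - 4*((h + 2) - 3) = 12 - 4*((2 + h) - 3) = 12 - 4*(-1 + h) = 12 + (4 - 4*h) = 16 - 4*h)
T(V) = 2*V*(16 - 3*V) (T(V) = (V + V)*(V + (16 - 4*V)) = (2*V)*(16 - 3*V) = 2*V*(16 - 3*V))
(C*0 + T(4))³ = (2*0 + 2*4*(16 - 3*4))³ = (0 + 2*4*(16 - 12))³ = (0 + 2*4*4)³ = (0 + 32)³ = 32³ = 32768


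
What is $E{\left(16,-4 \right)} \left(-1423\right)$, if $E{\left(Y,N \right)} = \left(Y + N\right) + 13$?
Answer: $-35575$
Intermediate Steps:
$E{\left(Y,N \right)} = 13 + N + Y$ ($E{\left(Y,N \right)} = \left(N + Y\right) + 13 = 13 + N + Y$)
$E{\left(16,-4 \right)} \left(-1423\right) = \left(13 - 4 + 16\right) \left(-1423\right) = 25 \left(-1423\right) = -35575$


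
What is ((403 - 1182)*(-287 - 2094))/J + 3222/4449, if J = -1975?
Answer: -2748545767/2928925 ≈ -938.41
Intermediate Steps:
((403 - 1182)*(-287 - 2094))/J + 3222/4449 = ((403 - 1182)*(-287 - 2094))/(-1975) + 3222/4449 = -779*(-2381)*(-1/1975) + 3222*(1/4449) = 1854799*(-1/1975) + 1074/1483 = -1854799/1975 + 1074/1483 = -2748545767/2928925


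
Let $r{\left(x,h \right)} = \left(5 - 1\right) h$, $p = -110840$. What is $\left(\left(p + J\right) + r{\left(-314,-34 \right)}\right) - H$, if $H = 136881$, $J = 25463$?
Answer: $-222394$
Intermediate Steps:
$r{\left(x,h \right)} = 4 h$
$\left(\left(p + J\right) + r{\left(-314,-34 \right)}\right) - H = \left(\left(-110840 + 25463\right) + 4 \left(-34\right)\right) - 136881 = \left(-85377 - 136\right) - 136881 = -85513 - 136881 = -222394$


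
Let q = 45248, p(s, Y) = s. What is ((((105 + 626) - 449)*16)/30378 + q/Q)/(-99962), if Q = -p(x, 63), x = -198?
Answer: -57309880/25052326497 ≈ -0.0022876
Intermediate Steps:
Q = 198 (Q = -1*(-198) = 198)
((((105 + 626) - 449)*16)/30378 + q/Q)/(-99962) = ((((105 + 626) - 449)*16)/30378 + 45248/198)/(-99962) = (((731 - 449)*16)*(1/30378) + 45248*(1/198))*(-1/99962) = ((282*16)*(1/30378) + 22624/99)*(-1/99962) = (4512*(1/30378) + 22624/99)*(-1/99962) = (752/5063 + 22624/99)*(-1/99962) = (114619760/501237)*(-1/99962) = -57309880/25052326497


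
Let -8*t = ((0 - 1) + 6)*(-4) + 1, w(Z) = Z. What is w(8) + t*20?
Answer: 111/2 ≈ 55.500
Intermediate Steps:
t = 19/8 (t = -(((0 - 1) + 6)*(-4) + 1)/8 = -((-1 + 6)*(-4) + 1)/8 = -(5*(-4) + 1)/8 = -(-20 + 1)/8 = -⅛*(-19) = 19/8 ≈ 2.3750)
w(8) + t*20 = 8 + (19/8)*20 = 8 + 95/2 = 111/2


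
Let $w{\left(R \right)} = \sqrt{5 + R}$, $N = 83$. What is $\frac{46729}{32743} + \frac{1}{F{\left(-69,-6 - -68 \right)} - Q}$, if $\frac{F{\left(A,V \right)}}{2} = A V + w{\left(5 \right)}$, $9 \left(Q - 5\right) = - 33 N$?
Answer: $\frac{2866826350933}{2008955081722} - \frac{9 \sqrt{10}}{306776270} \approx 1.427$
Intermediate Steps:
$Q = - \frac{898}{3}$ ($Q = 5 + \frac{\left(-33\right) 83}{9} = 5 + \frac{1}{9} \left(-2739\right) = 5 - \frac{913}{3} = - \frac{898}{3} \approx -299.33$)
$F{\left(A,V \right)} = 2 \sqrt{10} + 2 A V$ ($F{\left(A,V \right)} = 2 \left(A V + \sqrt{5 + 5}\right) = 2 \left(A V + \sqrt{10}\right) = 2 \left(\sqrt{10} + A V\right) = 2 \sqrt{10} + 2 A V$)
$\frac{46729}{32743} + \frac{1}{F{\left(-69,-6 - -68 \right)} - Q} = \frac{46729}{32743} + \frac{1}{\left(2 \sqrt{10} + 2 \left(-69\right) \left(-6 - -68\right)\right) - - \frac{898}{3}} = 46729 \cdot \frac{1}{32743} + \frac{1}{\left(2 \sqrt{10} + 2 \left(-69\right) \left(-6 + 68\right)\right) + \frac{898}{3}} = \frac{46729}{32743} + \frac{1}{\left(2 \sqrt{10} + 2 \left(-69\right) 62\right) + \frac{898}{3}} = \frac{46729}{32743} + \frac{1}{\left(2 \sqrt{10} - 8556\right) + \frac{898}{3}} = \frac{46729}{32743} + \frac{1}{\left(-8556 + 2 \sqrt{10}\right) + \frac{898}{3}} = \frac{46729}{32743} + \frac{1}{- \frac{24770}{3} + 2 \sqrt{10}}$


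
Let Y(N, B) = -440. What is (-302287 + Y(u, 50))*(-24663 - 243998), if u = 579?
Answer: 81330938547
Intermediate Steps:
(-302287 + Y(u, 50))*(-24663 - 243998) = (-302287 - 440)*(-24663 - 243998) = -302727*(-268661) = 81330938547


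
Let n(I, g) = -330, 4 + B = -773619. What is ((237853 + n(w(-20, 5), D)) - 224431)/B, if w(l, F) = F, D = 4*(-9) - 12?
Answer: -13092/773623 ≈ -0.016923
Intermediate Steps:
D = -48 (D = -36 - 12 = -48)
B = -773623 (B = -4 - 773619 = -773623)
((237853 + n(w(-20, 5), D)) - 224431)/B = ((237853 - 330) - 224431)/(-773623) = (237523 - 224431)*(-1/773623) = 13092*(-1/773623) = -13092/773623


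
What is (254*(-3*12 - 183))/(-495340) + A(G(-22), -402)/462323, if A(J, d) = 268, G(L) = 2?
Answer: 12924965159/114503537410 ≈ 0.11288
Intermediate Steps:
(254*(-3*12 - 183))/(-495340) + A(G(-22), -402)/462323 = (254*(-3*12 - 183))/(-495340) + 268/462323 = (254*(-36 - 183))*(-1/495340) + 268*(1/462323) = (254*(-219))*(-1/495340) + 268/462323 = -55626*(-1/495340) + 268/462323 = 27813/247670 + 268/462323 = 12924965159/114503537410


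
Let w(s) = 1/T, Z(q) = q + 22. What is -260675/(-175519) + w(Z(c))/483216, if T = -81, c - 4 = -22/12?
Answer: 10202948619281/6869900717424 ≈ 1.4852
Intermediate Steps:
c = 13/6 (c = 4 - 22/12 = 4 - 22*1/12 = 4 - 11/6 = 13/6 ≈ 2.1667)
Z(q) = 22 + q
w(s) = -1/81 (w(s) = 1/(-81) = -1/81)
-260675/(-175519) + w(Z(c))/483216 = -260675/(-175519) - 1/81/483216 = -260675*(-1/175519) - 1/81*1/483216 = 260675/175519 - 1/39140496 = 10202948619281/6869900717424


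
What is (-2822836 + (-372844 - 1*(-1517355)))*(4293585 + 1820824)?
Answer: -10261965484925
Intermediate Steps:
(-2822836 + (-372844 - 1*(-1517355)))*(4293585 + 1820824) = (-2822836 + (-372844 + 1517355))*6114409 = (-2822836 + 1144511)*6114409 = -1678325*6114409 = -10261965484925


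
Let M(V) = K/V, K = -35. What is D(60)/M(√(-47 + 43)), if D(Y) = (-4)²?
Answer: -32*I/35 ≈ -0.91429*I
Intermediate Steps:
M(V) = -35/V
D(Y) = 16
D(60)/M(√(-47 + 43)) = 16/((-35/√(-47 + 43))) = 16/((-35*(-I/2))) = 16/((-(-35)*I/2)) = 16/((35*I/2)) = 16*(-2*I/35) = -32*I/35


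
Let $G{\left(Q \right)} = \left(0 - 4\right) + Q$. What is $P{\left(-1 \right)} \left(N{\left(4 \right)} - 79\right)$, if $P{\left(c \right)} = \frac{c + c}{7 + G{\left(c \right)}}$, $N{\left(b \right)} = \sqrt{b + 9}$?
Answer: $79 - \sqrt{13} \approx 75.394$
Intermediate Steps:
$N{\left(b \right)} = \sqrt{9 + b}$
$G{\left(Q \right)} = -4 + Q$
$P{\left(c \right)} = \frac{2 c}{3 + c}$ ($P{\left(c \right)} = \frac{c + c}{7 + \left(-4 + c\right)} = \frac{2 c}{3 + c}$)
$P{\left(-1 \right)} \left(N{\left(4 \right)} - 79\right) = 2 \left(-1\right) \frac{1}{3 - 1} \left(\sqrt{9 + 4} - 79\right) = 2 \left(-1\right) \frac{1}{2} \left(\sqrt{13} - 79\right) = 2 \left(-1\right) \frac{1}{2} \left(-79 + \sqrt{13}\right) = - (-79 + \sqrt{13}) = 79 - \sqrt{13}$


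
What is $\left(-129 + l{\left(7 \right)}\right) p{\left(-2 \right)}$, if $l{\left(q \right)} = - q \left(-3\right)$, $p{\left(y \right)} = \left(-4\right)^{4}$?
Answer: $-27648$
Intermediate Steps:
$p{\left(y \right)} = 256$
$l{\left(q \right)} = 3 q$
$\left(-129 + l{\left(7 \right)}\right) p{\left(-2 \right)} = \left(-129 + 3 \cdot 7\right) 256 = \left(-129 + 21\right) 256 = \left(-108\right) 256 = -27648$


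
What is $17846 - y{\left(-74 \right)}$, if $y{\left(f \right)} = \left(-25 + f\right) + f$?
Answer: $18019$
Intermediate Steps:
$y{\left(f \right)} = -25 + 2 f$
$17846 - y{\left(-74 \right)} = 17846 - \left(-25 + 2 \left(-74\right)\right) = 17846 - \left(-25 - 148\right) = 17846 - -173 = 17846 + 173 = 18019$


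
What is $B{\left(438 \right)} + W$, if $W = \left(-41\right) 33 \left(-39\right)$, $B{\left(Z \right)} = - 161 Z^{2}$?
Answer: $-30834117$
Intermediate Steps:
$W = 52767$ ($W = \left(-1353\right) \left(-39\right) = 52767$)
$B{\left(438 \right)} + W = - 161 \cdot 438^{2} + 52767 = \left(-161\right) 191844 + 52767 = -30886884 + 52767 = -30834117$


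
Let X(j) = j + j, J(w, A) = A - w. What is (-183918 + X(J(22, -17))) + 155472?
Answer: -28524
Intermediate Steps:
X(j) = 2*j
(-183918 + X(J(22, -17))) + 155472 = (-183918 + 2*(-17 - 1*22)) + 155472 = (-183918 + 2*(-17 - 22)) + 155472 = (-183918 + 2*(-39)) + 155472 = (-183918 - 78) + 155472 = -183996 + 155472 = -28524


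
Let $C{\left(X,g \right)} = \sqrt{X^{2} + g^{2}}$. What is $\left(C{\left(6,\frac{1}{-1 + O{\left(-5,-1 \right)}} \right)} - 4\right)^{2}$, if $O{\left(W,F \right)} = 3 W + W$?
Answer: $\frac{\left(84 - \sqrt{15877}\right)^{2}}{441} \approx 4.0008$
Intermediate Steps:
$O{\left(W,F \right)} = 4 W$
$\left(C{\left(6,\frac{1}{-1 + O{\left(-5,-1 \right)}} \right)} - 4\right)^{2} = \left(\sqrt{6^{2} + \left(\frac{1}{-1 + 4 \left(-5\right)}\right)^{2}} - 4\right)^{2} = \left(\sqrt{36 + \left(\frac{1}{-1 - 20}\right)^{2}} - 4\right)^{2} = \left(\sqrt{36 + \left(\frac{1}{-21}\right)^{2}} - 4\right)^{2} = \left(\sqrt{36 + \left(- \frac{1}{21}\right)^{2}} - 4\right)^{2} = \left(\sqrt{36 + \frac{1}{441}} - 4\right)^{2} = \left(\sqrt{\frac{15877}{441}} - 4\right)^{2} = \left(\frac{\sqrt{15877}}{21} - 4\right)^{2} = \left(-4 + \frac{\sqrt{15877}}{21}\right)^{2}$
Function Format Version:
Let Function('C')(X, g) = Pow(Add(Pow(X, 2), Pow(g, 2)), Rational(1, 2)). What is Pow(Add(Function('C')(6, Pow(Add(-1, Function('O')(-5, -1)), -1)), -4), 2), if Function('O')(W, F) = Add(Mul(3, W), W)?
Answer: Mul(Rational(1, 441), Pow(Add(84, Mul(-1, Pow(15877, Rational(1, 2)))), 2)) ≈ 4.0008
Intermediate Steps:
Function('O')(W, F) = Mul(4, W)
Pow(Add(Function('C')(6, Pow(Add(-1, Function('O')(-5, -1)), -1)), -4), 2) = Pow(Add(Pow(Add(Pow(6, 2), Pow(Pow(Add(-1, Mul(4, -5)), -1), 2)), Rational(1, 2)), -4), 2) = Pow(Add(Pow(Add(36, Pow(Pow(Add(-1, -20), -1), 2)), Rational(1, 2)), -4), 2) = Pow(Add(Pow(Add(36, Pow(Pow(-21, -1), 2)), Rational(1, 2)), -4), 2) = Pow(Add(Pow(Add(36, Pow(Rational(-1, 21), 2)), Rational(1, 2)), -4), 2) = Pow(Add(Pow(Add(36, Rational(1, 441)), Rational(1, 2)), -4), 2) = Pow(Add(Pow(Rational(15877, 441), Rational(1, 2)), -4), 2) = Pow(Add(Mul(Rational(1, 21), Pow(15877, Rational(1, 2))), -4), 2) = Pow(Add(-4, Mul(Rational(1, 21), Pow(15877, Rational(1, 2)))), 2)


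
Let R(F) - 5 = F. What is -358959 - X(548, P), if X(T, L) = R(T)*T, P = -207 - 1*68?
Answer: -662003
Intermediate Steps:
P = -275 (P = -207 - 68 = -275)
R(F) = 5 + F
X(T, L) = T*(5 + T) (X(T, L) = (5 + T)*T = T*(5 + T))
-358959 - X(548, P) = -358959 - 548*(5 + 548) = -358959 - 548*553 = -358959 - 1*303044 = -358959 - 303044 = -662003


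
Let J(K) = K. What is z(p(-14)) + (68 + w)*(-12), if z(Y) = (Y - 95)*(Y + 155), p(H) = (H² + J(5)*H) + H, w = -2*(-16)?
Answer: 3339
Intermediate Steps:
w = 32
p(H) = H² + 6*H (p(H) = (H² + 5*H) + H = H² + 6*H)
z(Y) = (-95 + Y)*(155 + Y)
z(p(-14)) + (68 + w)*(-12) = (-14725 + (-14*(6 - 14))² + 60*(-14*(6 - 14))) + (68 + 32)*(-12) = (-14725 + (-14*(-8))² + 60*(-14*(-8))) + 100*(-12) = (-14725 + 112² + 60*112) - 1200 = (-14725 + 12544 + 6720) - 1200 = 4539 - 1200 = 3339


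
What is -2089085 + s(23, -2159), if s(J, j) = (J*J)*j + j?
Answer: -3233355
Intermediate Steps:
s(J, j) = j + j*J**2 (s(J, j) = J**2*j + j = j*J**2 + j = j + j*J**2)
-2089085 + s(23, -2159) = -2089085 - 2159*(1 + 23**2) = -2089085 - 2159*(1 + 529) = -2089085 - 2159*530 = -2089085 - 1144270 = -3233355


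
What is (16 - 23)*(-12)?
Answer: 84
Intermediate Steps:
(16 - 23)*(-12) = -7*(-12) = 84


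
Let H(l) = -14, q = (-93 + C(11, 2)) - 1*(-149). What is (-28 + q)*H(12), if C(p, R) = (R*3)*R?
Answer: -560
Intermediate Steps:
C(p, R) = 3*R**2 (C(p, R) = (3*R)*R = 3*R**2)
q = 68 (q = (-93 + 3*2**2) - 1*(-149) = (-93 + 3*4) + 149 = (-93 + 12) + 149 = -81 + 149 = 68)
(-28 + q)*H(12) = (-28 + 68)*(-14) = 40*(-14) = -560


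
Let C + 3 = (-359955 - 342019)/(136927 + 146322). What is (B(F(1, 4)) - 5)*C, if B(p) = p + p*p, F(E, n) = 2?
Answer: -1551721/283249 ≈ -5.4783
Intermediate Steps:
B(p) = p + p**2
C = -1551721/283249 (C = -3 + (-359955 - 342019)/(136927 + 146322) = -3 - 701974/283249 = -1551721/283249 ≈ -5.4783)
(B(F(1, 4)) - 5)*C = (2*(1 + 2) - 5)*(-1551721/283249) = (2*3 - 5)*(-1551721/283249) = (6 - 5)*(-1551721/283249) = 1*(-1551721/283249) = -1551721/283249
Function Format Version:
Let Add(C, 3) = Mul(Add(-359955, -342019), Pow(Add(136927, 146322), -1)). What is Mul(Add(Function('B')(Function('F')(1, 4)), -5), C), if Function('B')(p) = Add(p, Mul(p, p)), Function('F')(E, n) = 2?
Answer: Rational(-1551721, 283249) ≈ -5.4783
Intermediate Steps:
Function('B')(p) = Add(p, Pow(p, 2))
C = Rational(-1551721, 283249) (C = Add(-3, Mul(Add(-359955, -342019), Pow(Add(136927, 146322), -1))) = Add(-3, Mul(-701974, Pow(283249, -1))) = Add(-3, Mul(-701974, Rational(1, 283249))) = Add(-3, Rational(-701974, 283249)) = Rational(-1551721, 283249) ≈ -5.4783)
Mul(Add(Function('B')(Function('F')(1, 4)), -5), C) = Mul(Add(Mul(2, Add(1, 2)), -5), Rational(-1551721, 283249)) = Mul(Add(Mul(2, 3), -5), Rational(-1551721, 283249)) = Mul(Add(6, -5), Rational(-1551721, 283249)) = Mul(1, Rational(-1551721, 283249)) = Rational(-1551721, 283249)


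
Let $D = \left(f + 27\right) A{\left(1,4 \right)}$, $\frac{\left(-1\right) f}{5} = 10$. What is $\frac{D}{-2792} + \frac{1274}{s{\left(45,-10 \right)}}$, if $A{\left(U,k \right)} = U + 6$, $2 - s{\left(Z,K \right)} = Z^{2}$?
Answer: $- \frac{461615}{806888} \approx -0.57209$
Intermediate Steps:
$s{\left(Z,K \right)} = 2 - Z^{2}$
$f = -50$ ($f = \left(-5\right) 10 = -50$)
$A{\left(U,k \right)} = 6 + U$
$D = -161$ ($D = \left(-50 + 27\right) \left(6 + 1\right) = \left(-23\right) 7 = -161$)
$\frac{D}{-2792} + \frac{1274}{s{\left(45,-10 \right)}} = - \frac{161}{-2792} + \frac{1274}{2 - 45^{2}} = \left(-161\right) \left(- \frac{1}{2792}\right) + \frac{1274}{2 - 2025} = \frac{161}{2792} + \frac{1274}{2 - 2025} = \frac{161}{2792} + \frac{1274}{-2023} = \frac{161}{2792} + 1274 \left(- \frac{1}{2023}\right) = \frac{161}{2792} - \frac{182}{289} = - \frac{461615}{806888}$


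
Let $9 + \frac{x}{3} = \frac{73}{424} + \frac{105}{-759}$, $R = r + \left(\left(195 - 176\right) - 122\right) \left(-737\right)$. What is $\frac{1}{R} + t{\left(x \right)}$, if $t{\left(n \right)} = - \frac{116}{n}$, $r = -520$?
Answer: $\frac{938134714289}{217537488687} \approx 4.3125$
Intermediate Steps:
$R = 75391$ ($R = -520 + \left(\left(195 - 176\right) - 122\right) \left(-737\right) = -520 + \left(19 - 122\right) \left(-737\right) = -520 - -75911 = -520 + 75911 = 75391$)
$x = - \frac{2885457}{107272}$ ($x = -27 + 3 \left(\frac{73}{424} + \frac{105}{-759}\right) = -27 + 3 \left(73 \cdot \frac{1}{424} + 105 \left(- \frac{1}{759}\right)\right) = -27 + 3 \left(\frac{73}{424} - \frac{35}{253}\right) = -27 + 3 \cdot \frac{3629}{107272} = -27 + \frac{10887}{107272} = - \frac{2885457}{107272} \approx -26.898$)
$\frac{1}{R} + t{\left(x \right)} = \frac{1}{75391} - \frac{116}{- \frac{2885457}{107272}} = \frac{1}{75391} - - \frac{12443552}{2885457} = \frac{1}{75391} + \frac{12443552}{2885457} = \frac{938134714289}{217537488687}$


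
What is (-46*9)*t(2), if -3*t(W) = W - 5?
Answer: -414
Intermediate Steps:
t(W) = 5/3 - W/3 (t(W) = -(W - 5)/3 = -(-5 + W)/3 = 5/3 - W/3)
(-46*9)*t(2) = (-46*9)*(5/3 - 1/3*2) = -414*(5/3 - 2/3) = -414*1 = -414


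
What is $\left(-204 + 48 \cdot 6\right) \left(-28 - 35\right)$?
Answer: $-5292$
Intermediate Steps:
$\left(-204 + 48 \cdot 6\right) \left(-28 - 35\right) = \left(-204 + 288\right) \left(-63\right) = 84 \left(-63\right) = -5292$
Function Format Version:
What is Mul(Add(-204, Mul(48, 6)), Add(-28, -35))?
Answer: -5292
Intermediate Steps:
Mul(Add(-204, Mul(48, 6)), Add(-28, -35)) = Mul(Add(-204, 288), -63) = Mul(84, -63) = -5292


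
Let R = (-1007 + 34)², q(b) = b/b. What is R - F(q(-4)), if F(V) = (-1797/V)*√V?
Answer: 948526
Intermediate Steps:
q(b) = 1
R = 946729 (R = (-973)² = 946729)
F(V) = -1797/√V
R - F(q(-4)) = 946729 - (-1797)/√1 = 946729 - (-1797) = 946729 - 1*(-1797) = 946729 + 1797 = 948526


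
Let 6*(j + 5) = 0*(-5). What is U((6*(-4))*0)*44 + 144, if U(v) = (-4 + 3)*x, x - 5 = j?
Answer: 144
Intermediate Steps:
j = -5 (j = -5 + (0*(-5))/6 = -5 + (1/6)*0 = -5 + 0 = -5)
x = 0 (x = 5 - 5 = 0)
U(v) = 0 (U(v) = (-4 + 3)*0 = -1*0 = 0)
U((6*(-4))*0)*44 + 144 = 0*44 + 144 = 0 + 144 = 144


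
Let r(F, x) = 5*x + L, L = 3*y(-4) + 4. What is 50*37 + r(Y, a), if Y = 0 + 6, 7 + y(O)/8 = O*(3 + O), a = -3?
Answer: 1767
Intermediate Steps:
y(O) = -56 + 8*O*(3 + O) (y(O) = -56 + 8*(O*(3 + O)) = -56 + 8*O*(3 + O))
Y = 6
L = -68 (L = 3*(-56 + 8*(-4)**2 + 24*(-4)) + 4 = 3*(-56 + 8*16 - 96) + 4 = 3*(-56 + 128 - 96) + 4 = 3*(-24) + 4 = -72 + 4 = -68)
r(F, x) = -68 + 5*x (r(F, x) = 5*x - 68 = -68 + 5*x)
50*37 + r(Y, a) = 50*37 + (-68 + 5*(-3)) = 1850 + (-68 - 15) = 1850 - 83 = 1767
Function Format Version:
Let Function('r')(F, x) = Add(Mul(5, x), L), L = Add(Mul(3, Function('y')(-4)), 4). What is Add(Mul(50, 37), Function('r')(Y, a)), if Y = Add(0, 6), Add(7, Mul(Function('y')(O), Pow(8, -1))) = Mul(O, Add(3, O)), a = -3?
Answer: 1767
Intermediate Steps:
Function('y')(O) = Add(-56, Mul(8, O, Add(3, O))) (Function('y')(O) = Add(-56, Mul(8, Mul(O, Add(3, O)))) = Add(-56, Mul(8, O, Add(3, O))))
Y = 6
L = -68 (L = Add(Mul(3, Add(-56, Mul(8, Pow(-4, 2)), Mul(24, -4))), 4) = Add(Mul(3, Add(-56, Mul(8, 16), -96)), 4) = Add(Mul(3, Add(-56, 128, -96)), 4) = Add(Mul(3, -24), 4) = Add(-72, 4) = -68)
Function('r')(F, x) = Add(-68, Mul(5, x)) (Function('r')(F, x) = Add(Mul(5, x), -68) = Add(-68, Mul(5, x)))
Add(Mul(50, 37), Function('r')(Y, a)) = Add(Mul(50, 37), Add(-68, Mul(5, -3))) = Add(1850, Add(-68, -15)) = Add(1850, -83) = 1767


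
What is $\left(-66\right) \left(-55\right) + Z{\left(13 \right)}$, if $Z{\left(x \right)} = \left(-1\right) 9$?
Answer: $3621$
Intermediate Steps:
$Z{\left(x \right)} = -9$
$\left(-66\right) \left(-55\right) + Z{\left(13 \right)} = \left(-66\right) \left(-55\right) - 9 = 3630 - 9 = 3621$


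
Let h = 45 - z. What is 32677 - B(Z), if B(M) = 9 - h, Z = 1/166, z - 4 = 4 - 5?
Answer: 32710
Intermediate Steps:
z = 3 (z = 4 + (4 - 5) = 4 - 1 = 3)
h = 42 (h = 45 - 1*3 = 45 - 3 = 42)
Z = 1/166 ≈ 0.0060241
B(M) = -33 (B(M) = 9 - 1*42 = 9 - 42 = -33)
32677 - B(Z) = 32677 - 1*(-33) = 32677 + 33 = 32710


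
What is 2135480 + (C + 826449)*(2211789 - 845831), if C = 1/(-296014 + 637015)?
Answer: 384954923588226580/341001 ≈ 1.1289e+12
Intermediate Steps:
C = 1/341001 ≈ 2.9325e-6
2135480 + (C + 826449)*(2211789 - 845831) = 2135480 + (1/341001 + 826449)*(2211789 - 845831) = 2135480 + (281819935450/341001)*1365958 = 2135480 + 384954195387411100/341001 = 384954923588226580/341001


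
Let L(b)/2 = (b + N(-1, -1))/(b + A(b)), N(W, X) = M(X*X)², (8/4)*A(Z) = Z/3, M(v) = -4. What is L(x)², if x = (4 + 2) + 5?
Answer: 104976/5929 ≈ 17.706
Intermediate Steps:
A(Z) = Z/6 (A(Z) = (Z/3)/2 = Z/6)
N(W, X) = 16 (N(W, X) = (-4)² = 16)
x = 11 (x = 6 + 5 = 11)
L(b) = 12*(16 + b)/(7*b) (L(b) = 2*((b + 16)/(b + b/6)) = 2*((16 + b)/((7*b/6))) = 2*((16 + b)*(6/(7*b))) = 2*(6*(16 + b)/(7*b)) = 12*(16 + b)/(7*b))
L(x)² = ((12/7)*(16 + 11)/11)² = ((12/7)*(1/11)*27)² = (324/77)² = 104976/5929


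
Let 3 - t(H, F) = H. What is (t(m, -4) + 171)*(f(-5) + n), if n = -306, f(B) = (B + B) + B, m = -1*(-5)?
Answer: -54249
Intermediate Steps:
m = 5
t(H, F) = 3 - H
f(B) = 3*B (f(B) = 2*B + B = 3*B)
(t(m, -4) + 171)*(f(-5) + n) = ((3 - 1*5) + 171)*(3*(-5) - 306) = ((3 - 5) + 171)*(-15 - 306) = (-2 + 171)*(-321) = 169*(-321) = -54249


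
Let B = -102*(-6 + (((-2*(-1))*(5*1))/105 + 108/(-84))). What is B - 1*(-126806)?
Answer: 892776/7 ≈ 1.2754e+5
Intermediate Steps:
B = 5134/7 (B = -102*(-6 + ((2*5)*(1/105) + 108*(-1/84))) = -102*(-6 + (10*(1/105) - 9/7)) = -102*(-6 + (2/21 - 9/7)) = -102*(-6 - 25/21) = -102*(-151/21) = 5134/7 ≈ 733.43)
B - 1*(-126806) = 5134/7 - 1*(-126806) = 5134/7 + 126806 = 892776/7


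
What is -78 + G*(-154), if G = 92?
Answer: -14246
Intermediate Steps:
-78 + G*(-154) = -78 + 92*(-154) = -78 - 14168 = -14246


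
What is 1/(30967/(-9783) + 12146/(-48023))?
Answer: -469809009/1605952559 ≈ -0.29254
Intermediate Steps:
1/(30967/(-9783) + 12146/(-48023)) = 1/(30967*(-1/9783) + 12146*(-1/48023)) = 1/(-30967/9783 - 12146/48023) = 1/(-1605952559/469809009) = -469809009/1605952559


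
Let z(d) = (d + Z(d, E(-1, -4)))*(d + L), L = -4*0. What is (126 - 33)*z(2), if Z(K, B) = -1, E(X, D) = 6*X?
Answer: 186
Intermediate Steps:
L = 0
z(d) = d*(-1 + d) (z(d) = (d - 1)*(d + 0) = (-1 + d)*d = d*(-1 + d))
(126 - 33)*z(2) = (126 - 33)*(2*(-1 + 2)) = 93*(2*1) = 93*2 = 186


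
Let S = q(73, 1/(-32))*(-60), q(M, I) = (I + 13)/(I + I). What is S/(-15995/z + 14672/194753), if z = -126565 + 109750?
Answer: 8154181520550/672356783 ≈ 12128.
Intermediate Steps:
q(M, I) = (13 + I)/(2*I) (q(M, I) = (13 + I)/((2*I)) = (13 + I)*(1/(2*I)) = (13 + I)/(2*I))
z = -16815
S = 12450 (S = ((13 + 1/(-32))/(2*(1/(-32))))*(-60) = ((13 - 1/32)/(2*(-1/32)))*(-60) = ((½)*(-32)*(415/32))*(-60) = -415/2*(-60) = 12450)
S/(-15995/z + 14672/194753) = 12450/(-15995/(-16815) + 14672/194753) = 12450/(-15995*(-1/16815) + 14672*(1/194753)) = 12450/(3199/3363 + 14672/194753) = 12450/(672356783/654954339) = 12450*(654954339/672356783) = 8154181520550/672356783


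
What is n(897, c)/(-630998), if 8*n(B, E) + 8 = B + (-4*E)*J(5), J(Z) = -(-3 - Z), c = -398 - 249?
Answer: -21593/5047984 ≈ -0.0042775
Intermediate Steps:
c = -647
J(Z) = 3 + Z
n(B, E) = -1 - 4*E + B/8 (n(B, E) = -1 + (B + (-4*E)*(3 + 5))/8 = -1 + (B - 4*E*8)/8 = -1 + (B - 32*E)/8 = -1 + (-4*E + B/8) = -1 - 4*E + B/8)
n(897, c)/(-630998) = (-1 - 4*(-647) + (⅛)*897)/(-630998) = (-1 + 2588 + 897/8)*(-1/630998) = (21593/8)*(-1/630998) = -21593/5047984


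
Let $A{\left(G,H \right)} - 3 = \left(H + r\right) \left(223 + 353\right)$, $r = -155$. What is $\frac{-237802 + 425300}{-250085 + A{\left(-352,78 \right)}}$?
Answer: $- \frac{93749}{147217} \approx -0.63681$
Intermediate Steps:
$A{\left(G,H \right)} = -89277 + 576 H$ ($A{\left(G,H \right)} = 3 + \left(H - 155\right) \left(223 + 353\right) = 3 + \left(-155 + H\right) 576 = 3 + \left(-89280 + 576 H\right) = -89277 + 576 H$)
$\frac{-237802 + 425300}{-250085 + A{\left(-352,78 \right)}} = \frac{-237802 + 425300}{-250085 + \left(-89277 + 576 \cdot 78\right)} = \frac{187498}{-250085 + \left(-89277 + 44928\right)} = \frac{187498}{-250085 - 44349} = \frac{187498}{-294434} = 187498 \left(- \frac{1}{294434}\right) = - \frac{93749}{147217}$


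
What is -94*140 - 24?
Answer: -13184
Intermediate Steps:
-94*140 - 24 = -13160 - 24 = -13184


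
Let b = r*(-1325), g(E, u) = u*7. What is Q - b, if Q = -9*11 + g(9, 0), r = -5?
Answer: -6724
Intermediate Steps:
g(E, u) = 7*u
b = 6625 (b = -5*(-1325) = 6625)
Q = -99 (Q = -9*11 + 7*0 = -99 + 0 = -99)
Q - b = -99 - 1*6625 = -99 - 6625 = -6724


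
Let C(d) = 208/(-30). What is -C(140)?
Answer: 104/15 ≈ 6.9333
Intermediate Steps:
C(d) = -104/15 (C(d) = 208*(-1/30) = -104/15)
-C(140) = -1*(-104/15) = 104/15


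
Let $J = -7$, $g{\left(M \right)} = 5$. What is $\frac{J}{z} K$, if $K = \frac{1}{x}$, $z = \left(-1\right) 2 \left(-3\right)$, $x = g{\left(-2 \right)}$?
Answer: $- \frac{7}{30} \approx -0.23333$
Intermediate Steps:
$x = 5$
$z = 6$ ($z = \left(-2\right) \left(-3\right) = 6$)
$K = \frac{1}{5} \approx 0.2$
$\frac{J}{z} K = - \frac{7}{6} \cdot \frac{1}{5} = \left(-7\right) \frac{1}{6} \cdot \frac{1}{5} = \left(- \frac{7}{6}\right) \frac{1}{5} = - \frac{7}{30}$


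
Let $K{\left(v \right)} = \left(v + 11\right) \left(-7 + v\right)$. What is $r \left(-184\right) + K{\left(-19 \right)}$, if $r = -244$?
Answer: $45104$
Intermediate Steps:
$K{\left(v \right)} = \left(-7 + v\right) \left(11 + v\right)$ ($K{\left(v \right)} = \left(11 + v\right) \left(-7 + v\right) = \left(-7 + v\right) \left(11 + v\right)$)
$r \left(-184\right) + K{\left(-19 \right)} = \left(-244\right) \left(-184\right) + \left(-77 + \left(-19\right)^{2} + 4 \left(-19\right)\right) = 44896 - -208 = 44896 + 208 = 45104$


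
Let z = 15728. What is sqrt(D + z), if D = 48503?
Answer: sqrt(64231) ≈ 253.44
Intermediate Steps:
sqrt(D + z) = sqrt(48503 + 15728) = sqrt(64231)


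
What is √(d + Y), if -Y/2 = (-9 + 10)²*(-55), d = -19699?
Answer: I*√19589 ≈ 139.96*I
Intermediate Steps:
Y = 110 (Y = -2*(-9 + 10)²*(-55) = -2*1²*(-55) = -2*(-55) = 110)
√(d + Y) = √(-19699 + 110) = √(-19589) = I*√19589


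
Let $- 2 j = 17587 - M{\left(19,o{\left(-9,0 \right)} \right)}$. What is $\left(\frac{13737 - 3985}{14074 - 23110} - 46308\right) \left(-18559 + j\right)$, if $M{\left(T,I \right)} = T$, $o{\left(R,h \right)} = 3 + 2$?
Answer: $\frac{2860411658030}{2259} \approx 1.2662 \cdot 10^{9}$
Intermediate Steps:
$o{\left(R,h \right)} = 5$
$j = -8784$ ($j = - \frac{17587 - 19}{2} = \left(- \frac{1}{2}\right) 17568 = -8784$)
$\left(\frac{13737 - 3985}{14074 - 23110} - 46308\right) \left(-18559 + j\right) = \left(\frac{13737 - 3985}{14074 - 23110} - 46308\right) \left(-18559 - 8784\right) = \left(\frac{9752}{-9036} - 46308\right) \left(-27343\right) = \left(9752 \left(- \frac{1}{9036}\right) - 46308\right) \left(-27343\right) = \left(- \frac{2438}{2259} - 46308\right) \left(-27343\right) = \left(- \frac{104612210}{2259}\right) \left(-27343\right) = \frac{2860411658030}{2259}$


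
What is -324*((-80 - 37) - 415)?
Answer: 172368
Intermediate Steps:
-324*((-80 - 37) - 415) = -324*(-117 - 415) = -324*(-532) = 172368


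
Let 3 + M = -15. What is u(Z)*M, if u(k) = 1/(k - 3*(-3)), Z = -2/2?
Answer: -9/4 ≈ -2.2500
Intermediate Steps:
M = -18 (M = -3 - 15 = -18)
Z = -1 (Z = -2*1/2 = -1)
u(k) = 1/(9 + k) (u(k) = 1/(k + 9) = 1/(9 + k))
u(Z)*M = -18/(9 - 1) = -18/8 = (1/8)*(-18) = -9/4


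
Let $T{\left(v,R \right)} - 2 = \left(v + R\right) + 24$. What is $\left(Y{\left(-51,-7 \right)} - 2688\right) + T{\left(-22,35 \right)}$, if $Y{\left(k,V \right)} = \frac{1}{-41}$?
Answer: $- \frac{108610}{41} \approx -2649.0$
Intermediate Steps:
$T{\left(v,R \right)} = 26 + R + v$ ($T{\left(v,R \right)} = 2 + \left(\left(v + R\right) + 24\right) = 2 + \left(\left(R + v\right) + 24\right) = 2 + \left(24 + R + v\right) = 26 + R + v$)
$Y{\left(k,V \right)} = - \frac{1}{41}$
$\left(Y{\left(-51,-7 \right)} - 2688\right) + T{\left(-22,35 \right)} = \left(- \frac{1}{41} - 2688\right) + \left(26 + 35 - 22\right) = - \frac{110209}{41} + 39 = - \frac{108610}{41}$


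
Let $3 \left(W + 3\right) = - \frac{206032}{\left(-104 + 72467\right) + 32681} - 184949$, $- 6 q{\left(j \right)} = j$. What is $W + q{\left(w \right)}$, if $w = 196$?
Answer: $- \frac{1619935708}{26261} \approx -61686.0$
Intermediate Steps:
$q{\left(j \right)} = - \frac{j}{6}$
$W = - \frac{4857233546}{78783}$ ($W = -3 + \frac{- \frac{206032}{\left(-104 + 72467\right) + 32681} - 184949}{3} = -3 + \frac{- \frac{206032}{72363 + 32681} - 184949}{3} = -3 + \frac{- \frac{206032}{105044} - 184949}{3} = -3 + \frac{\left(-206032\right) \frac{1}{105044} - 184949}{3} = -3 + \frac{- \frac{51508}{26261} - 184949}{3} = -3 + \frac{1}{3} \left(- \frac{4856997197}{26261}\right) = -3 - \frac{4856997197}{78783} = - \frac{4857233546}{78783} \approx -61653.0$)
$W + q{\left(w \right)} = - \frac{4857233546}{78783} - \frac{98}{3} = - \frac{1619935708}{26261}$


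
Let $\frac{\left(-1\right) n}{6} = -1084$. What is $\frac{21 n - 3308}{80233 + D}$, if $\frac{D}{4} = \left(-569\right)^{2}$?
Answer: $\frac{133276}{1375277} \approx 0.096908$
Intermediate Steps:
$n = 6504$ ($n = \left(-6\right) \left(-1084\right) = 6504$)
$D = 1295044$ ($D = 4 \left(-569\right)^{2} = 4 \cdot 323761 = 1295044$)
$\frac{21 n - 3308}{80233 + D} = \frac{21 \cdot 6504 - 3308}{80233 + 1295044} = \frac{136584 - 3308}{1375277} = 133276 \cdot \frac{1}{1375277} = \frac{133276}{1375277}$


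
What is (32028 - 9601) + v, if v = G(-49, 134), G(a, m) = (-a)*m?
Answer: 28993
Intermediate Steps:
G(a, m) = -a*m
v = 6566 (v = -1*(-49)*134 = 6566)
(32028 - 9601) + v = (32028 - 9601) + 6566 = 22427 + 6566 = 28993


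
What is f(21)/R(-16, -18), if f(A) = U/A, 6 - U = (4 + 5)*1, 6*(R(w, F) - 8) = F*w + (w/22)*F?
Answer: -11/4480 ≈ -0.0024554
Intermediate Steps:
R(w, F) = 8 + 23*F*w/132 (R(w, F) = 8 + (F*w + (w/22)*F)/6 = 8 + (F*w + F*w/22)/6 = 8 + (23*F*w/22)/6 = 8 + 23*F*w/132)
U = -3 (U = 6 - (4 + 5) = 6 - 9 = -3)
f(A) = -3/A
f(21)/R(-16, -18) = (-3/21)/(8 + (23/132)*(-18)*(-16)) = (-3*1/21)/(8 + 552/11) = -1/(7*640/11) = -⅐*11/640 = -11/4480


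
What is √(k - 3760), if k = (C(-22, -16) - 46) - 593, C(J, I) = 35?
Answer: 2*I*√1091 ≈ 66.061*I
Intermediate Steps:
k = -604 (k = (35 - 46) - 593 = -11 - 593 = -604)
√(k - 3760) = √(-604 - 3760) = √(-4364) = 2*I*√1091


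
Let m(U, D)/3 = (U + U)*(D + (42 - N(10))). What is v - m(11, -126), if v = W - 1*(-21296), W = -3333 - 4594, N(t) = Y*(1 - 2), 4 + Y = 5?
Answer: 18847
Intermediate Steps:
Y = 1 (Y = -4 + 5 = 1)
N(t) = -1 (N(t) = 1*(1 - 2) = 1*(-1) = -1)
m(U, D) = 6*U*(43 + D) (m(U, D) = 3*((U + U)*(D + (42 - 1*(-1)))) = 3*((2*U)*(D + (42 + 1))) = 3*((2*U)*(D + 43)) = 3*((2*U)*(43 + D)) = 3*(2*U*(43 + D)) = 6*U*(43 + D))
W = -7927
v = 13369 (v = -7927 - 1*(-21296) = -7927 + 21296 = 13369)
v - m(11, -126) = 13369 - 6*11*(43 - 126) = 13369 - 6*11*(-83) = 13369 - 1*(-5478) = 13369 + 5478 = 18847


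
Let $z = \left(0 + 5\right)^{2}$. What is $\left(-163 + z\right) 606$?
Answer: $-83628$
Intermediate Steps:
$z = 25$ ($z = 5^{2} = 25$)
$\left(-163 + z\right) 606 = \left(-163 + 25\right) 606 = \left(-138\right) 606 = -83628$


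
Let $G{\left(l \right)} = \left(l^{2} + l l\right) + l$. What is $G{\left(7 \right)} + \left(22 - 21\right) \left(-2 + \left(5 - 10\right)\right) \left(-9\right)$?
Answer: $168$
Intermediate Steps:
$G{\left(l \right)} = l + 2 l^{2}$ ($G{\left(l \right)} = \left(l^{2} + l^{2}\right) + l = 2 l^{2} + l = l + 2 l^{2}$)
$G{\left(7 \right)} + \left(22 - 21\right) \left(-2 + \left(5 - 10\right)\right) \left(-9\right) = 7 \left(1 + 2 \cdot 7\right) + \left(22 - 21\right) \left(-2 + \left(5 - 10\right)\right) \left(-9\right) = 7 \left(1 + 14\right) + 1 \left(-2 - 5\right) \left(-9\right) = 7 \cdot 15 + 1 \left(-7\right) \left(-9\right) = 105 - -63 = 105 + 63 = 168$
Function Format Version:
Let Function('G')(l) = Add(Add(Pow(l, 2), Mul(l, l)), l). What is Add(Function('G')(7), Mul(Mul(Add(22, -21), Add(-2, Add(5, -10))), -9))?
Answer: 168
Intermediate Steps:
Function('G')(l) = Add(l, Mul(2, Pow(l, 2))) (Function('G')(l) = Add(Add(Pow(l, 2), Pow(l, 2)), l) = Add(Mul(2, Pow(l, 2)), l) = Add(l, Mul(2, Pow(l, 2))))
Add(Function('G')(7), Mul(Mul(Add(22, -21), Add(-2, Add(5, -10))), -9)) = Add(Mul(7, Add(1, Mul(2, 7))), Mul(Mul(Add(22, -21), Add(-2, Add(5, -10))), -9)) = Add(Mul(7, Add(1, 14)), Mul(Mul(1, Add(-2, -5)), -9)) = Add(Mul(7, 15), Mul(Mul(1, -7), -9)) = Add(105, Mul(-7, -9)) = Add(105, 63) = 168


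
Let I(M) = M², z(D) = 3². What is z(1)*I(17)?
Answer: 2601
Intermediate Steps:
z(D) = 9
z(1)*I(17) = 9*17² = 9*289 = 2601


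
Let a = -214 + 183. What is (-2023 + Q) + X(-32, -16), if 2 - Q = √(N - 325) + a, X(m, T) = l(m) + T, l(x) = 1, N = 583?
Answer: -2005 - √258 ≈ -2021.1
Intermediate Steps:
a = -31
X(m, T) = 1 + T
Q = 33 - √258 (Q = 2 - (√(583 - 325) - 31) = 2 - (√258 - 31) = 2 - (-31 + √258) = 2 + (31 - √258) = 33 - √258 ≈ 16.938)
(-2023 + Q) + X(-32, -16) = (-2023 + (33 - √258)) + (1 - 16) = (-1990 - √258) - 15 = -2005 - √258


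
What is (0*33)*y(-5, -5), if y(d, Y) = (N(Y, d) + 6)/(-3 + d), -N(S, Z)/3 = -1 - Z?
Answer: 0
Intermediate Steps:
N(S, Z) = 3 + 3*Z (N(S, Z) = -3*(-1 - Z) = 3 + 3*Z)
y(d, Y) = (9 + 3*d)/(-3 + d) (y(d, Y) = ((3 + 3*d) + 6)/(-3 + d) = (9 + 3*d)/(-3 + d))
(0*33)*y(-5, -5) = (0*33)*(3*(3 - 5)/(-3 - 5)) = 0*(3*(-2)/(-8)) = 0*(3*(-1/8)*(-2)) = 0*(3/4) = 0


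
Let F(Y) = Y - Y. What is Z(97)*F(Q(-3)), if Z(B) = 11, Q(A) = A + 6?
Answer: 0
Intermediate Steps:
Q(A) = 6 + A
F(Y) = 0
Z(97)*F(Q(-3)) = 11*0 = 0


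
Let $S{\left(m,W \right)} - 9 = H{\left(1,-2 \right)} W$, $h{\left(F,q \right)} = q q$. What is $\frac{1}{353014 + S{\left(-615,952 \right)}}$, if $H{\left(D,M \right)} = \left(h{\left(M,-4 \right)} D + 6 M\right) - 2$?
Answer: $\frac{1}{354927} \approx 2.8175 \cdot 10^{-6}$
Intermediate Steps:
$h{\left(F,q \right)} = q^{2}$
$H{\left(D,M \right)} = -2 + 6 M + 16 D$ ($H{\left(D,M \right)} = \left(\left(-4\right)^{2} D + 6 M\right) - 2 = \left(16 D + 6 M\right) - 2 = \left(6 M + 16 D\right) - 2 = -2 + 6 M + 16 D$)
$S{\left(m,W \right)} = 9 + 2 W$ ($S{\left(m,W \right)} = 9 + \left(-2 + 6 \left(-2\right) + 16 \cdot 1\right) W = 9 + \left(-2 - 12 + 16\right) W = 9 + 2 W$)
$\frac{1}{353014 + S{\left(-615,952 \right)}} = \frac{1}{353014 + \left(9 + 2 \cdot 952\right)} = \frac{1}{353014 + \left(9 + 1904\right)} = \frac{1}{353014 + 1913} = \frac{1}{354927}$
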